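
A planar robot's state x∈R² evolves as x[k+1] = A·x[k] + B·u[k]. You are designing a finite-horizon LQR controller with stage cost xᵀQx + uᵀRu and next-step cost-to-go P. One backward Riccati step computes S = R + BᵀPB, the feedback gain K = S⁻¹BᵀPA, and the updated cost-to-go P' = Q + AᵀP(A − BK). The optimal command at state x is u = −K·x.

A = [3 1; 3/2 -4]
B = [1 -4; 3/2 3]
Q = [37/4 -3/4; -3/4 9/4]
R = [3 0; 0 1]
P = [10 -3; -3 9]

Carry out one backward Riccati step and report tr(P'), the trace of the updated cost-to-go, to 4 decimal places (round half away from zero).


BᵀP = [5.5000 10.5000; -49.0000 39.0000]
S = R + BᵀPB = [3 0; 0 1] + [21.2500 9.5000; 9.5000 313.0000] = [24.2500 9.5000; 9.5000 314.0000]
BᵀPA = [32.2500 -36.5000; -88.5000 -205.0000]
K = S⁻¹·BᵀPA = [1.4576 -1.2644; -0.3259 -0.6146]
A−BK = [0.2386 -0.1941; 0.2915 -0.2596]
AᵀP(A−BK) = [7.3966 -6.1170; -6.1170 5.8546]
P' = Q + AᵀP(A−BK) = [16.6466 -6.8670; -6.8670 8.1046]
tr(P') = 24.7512

24.7512


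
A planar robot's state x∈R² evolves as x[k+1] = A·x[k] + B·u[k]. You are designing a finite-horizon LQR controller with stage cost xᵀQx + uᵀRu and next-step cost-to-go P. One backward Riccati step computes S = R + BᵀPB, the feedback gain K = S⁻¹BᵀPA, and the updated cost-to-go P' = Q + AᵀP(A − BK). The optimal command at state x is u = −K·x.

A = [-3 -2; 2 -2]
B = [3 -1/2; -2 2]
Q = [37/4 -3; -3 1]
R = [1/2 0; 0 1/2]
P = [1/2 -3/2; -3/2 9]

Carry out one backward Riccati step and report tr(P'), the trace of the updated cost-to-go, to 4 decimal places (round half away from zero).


BᵀP = [4.5000 -22.5000; -3.2500 18.7500]
S = R + BᵀPB = [1/2 0; 0 1/2] + [58.5000 -47.2500; -47.2500 39.1250] = [59.0000 -47.2500; -47.2500 39.6250]
BᵀPA = [-58.5000 36.0000; 47.2500 -31.0000]
K = S⁻¹·BᵀPA = [-0.8119 -0.3632; 0.2243 -1.2154]
A−BK = [-0.4522 -1.5181; -0.0724 -0.2955]
AᵀP(A−BK) = [0.4059 0.1816; 0.1816 1.3970]
P' = Q + AᵀP(A−BK) = [9.6559 -2.8184; -2.8184 2.3970]
tr(P') = 12.0530

12.0530


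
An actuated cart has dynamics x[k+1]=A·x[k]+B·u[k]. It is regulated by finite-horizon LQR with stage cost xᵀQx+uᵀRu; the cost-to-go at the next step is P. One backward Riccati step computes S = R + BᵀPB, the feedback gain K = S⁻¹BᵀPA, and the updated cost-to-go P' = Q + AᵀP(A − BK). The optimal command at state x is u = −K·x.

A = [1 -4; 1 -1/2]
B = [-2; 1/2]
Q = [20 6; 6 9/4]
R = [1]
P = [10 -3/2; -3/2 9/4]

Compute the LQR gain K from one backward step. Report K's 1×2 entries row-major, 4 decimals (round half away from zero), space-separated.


-0.3731 1.8163

BᵀP = [-20.7500 4.1250]
S = R + BᵀPB = [1] + [43.5625] = [44.5625]
BᵀPA = [-16.6250 80.9375]
K = S⁻¹·BᵀPA = [-0.3731 1.8163]
A−BK = [0.2539 -0.3675; 1.1865 -1.4081]
AᵀP(A−BK) = [3.0477 -4.1795; -4.1795 7.5582]
P' = Q + AᵀP(A−BK) = [23.0477 1.8205; 1.8205 9.8082]
tr(P') = 32.8559


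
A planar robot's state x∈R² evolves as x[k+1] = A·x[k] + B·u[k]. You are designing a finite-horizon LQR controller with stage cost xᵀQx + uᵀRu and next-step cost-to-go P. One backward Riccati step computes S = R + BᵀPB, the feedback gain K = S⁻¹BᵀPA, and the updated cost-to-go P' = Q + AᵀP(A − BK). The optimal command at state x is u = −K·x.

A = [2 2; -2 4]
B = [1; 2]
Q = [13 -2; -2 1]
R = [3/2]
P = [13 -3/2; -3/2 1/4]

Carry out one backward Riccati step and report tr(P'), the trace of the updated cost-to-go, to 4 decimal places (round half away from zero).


33.1053

BᵀP = [10.0000 -1.0000]
S = R + BᵀPB = [3/2] + [8.0000] = [9.5000]
BᵀPA = [22.0000 16.0000]
K = S⁻¹·BᵀPA = [2.3158 1.6842]
A−BK = [-0.3158 0.3158; -6.6316 0.6316]
AᵀP(A−BK) = [14.0526 6.9474; 6.9474 5.0526]
P' = Q + AᵀP(A−BK) = [27.0526 4.9474; 4.9474 6.0526]
tr(P') = 33.1053


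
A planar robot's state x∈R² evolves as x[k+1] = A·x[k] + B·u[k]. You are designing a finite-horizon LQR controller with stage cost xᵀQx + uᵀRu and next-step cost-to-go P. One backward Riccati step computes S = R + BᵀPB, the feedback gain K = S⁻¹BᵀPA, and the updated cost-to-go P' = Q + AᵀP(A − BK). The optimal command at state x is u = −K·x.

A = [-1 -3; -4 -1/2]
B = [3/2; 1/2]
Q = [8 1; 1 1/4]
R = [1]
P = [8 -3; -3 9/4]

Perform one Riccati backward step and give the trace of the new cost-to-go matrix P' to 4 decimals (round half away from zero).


BᵀP = [10.5000 -3.3750]
S = R + BᵀPB = [1] + [14.0625] = [15.0625]
BᵀPA = [3.0000 -29.8125]
K = S⁻¹·BᵀPA = [0.1992 -1.9793]
A−BK = [-1.2988 -0.0311; -4.0996 0.4896]
AᵀP(A−BK) = [19.4025 -3.0622; -3.0622 4.5560]
P' = Q + AᵀP(A−BK) = [27.4025 -2.0622; -2.0622 4.8060]
tr(P') = 32.2085

32.2085


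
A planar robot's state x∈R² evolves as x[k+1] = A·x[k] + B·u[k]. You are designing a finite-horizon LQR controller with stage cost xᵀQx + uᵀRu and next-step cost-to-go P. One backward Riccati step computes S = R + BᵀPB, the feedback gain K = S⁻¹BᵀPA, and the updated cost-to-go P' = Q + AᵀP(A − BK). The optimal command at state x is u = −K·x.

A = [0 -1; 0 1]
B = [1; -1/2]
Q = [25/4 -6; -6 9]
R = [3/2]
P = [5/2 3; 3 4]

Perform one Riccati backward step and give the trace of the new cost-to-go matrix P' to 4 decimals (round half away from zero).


15.7500

BᵀP = [1.0000 1.0000]
S = R + BᵀPB = [3/2] + [0.5000] = [2.0000]
BᵀPA = [0.0000 0.0000]
K = S⁻¹·BᵀPA = [0.0000 0.0000]
A−BK = [0.0000 -1.0000; 0.0000 1.0000]
AᵀP(A−BK) = [0.0000 0.0000; 0.0000 0.5000]
P' = Q + AᵀP(A−BK) = [6.2500 -6.0000; -6.0000 9.5000]
tr(P') = 15.7500


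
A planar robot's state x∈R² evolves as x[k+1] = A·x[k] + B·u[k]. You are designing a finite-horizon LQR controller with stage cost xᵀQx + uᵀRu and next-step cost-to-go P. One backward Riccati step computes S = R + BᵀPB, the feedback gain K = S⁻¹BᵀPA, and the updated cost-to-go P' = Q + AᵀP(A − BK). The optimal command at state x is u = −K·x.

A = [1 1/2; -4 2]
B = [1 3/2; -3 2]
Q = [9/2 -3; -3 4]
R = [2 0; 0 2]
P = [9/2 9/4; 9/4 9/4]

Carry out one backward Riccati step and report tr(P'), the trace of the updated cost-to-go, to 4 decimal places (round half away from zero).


BᵀP = [-2.2500 -4.5000; 11.2500 7.8750]
S = R + BᵀPB = [2 0; 0 2] + [11.2500 -12.3750; -12.3750 32.6250] = [13.2500 -12.3750; -12.3750 34.6250]
BᵀPA = [15.7500 -10.1250; -20.2500 21.3750]
K = S⁻¹·BᵀPA = [0.9644 -0.2816; -0.2402 0.5167]
A−BK = [0.3959 0.0065; -0.6266 0.1219]
AᵀP(A−BK) = [2.4477 -0.8521; -0.8521 0.7297]
P' = Q + AᵀP(A−BK) = [6.9477 -3.8521; -3.8521 4.7297]
tr(P') = 11.6774

11.6774


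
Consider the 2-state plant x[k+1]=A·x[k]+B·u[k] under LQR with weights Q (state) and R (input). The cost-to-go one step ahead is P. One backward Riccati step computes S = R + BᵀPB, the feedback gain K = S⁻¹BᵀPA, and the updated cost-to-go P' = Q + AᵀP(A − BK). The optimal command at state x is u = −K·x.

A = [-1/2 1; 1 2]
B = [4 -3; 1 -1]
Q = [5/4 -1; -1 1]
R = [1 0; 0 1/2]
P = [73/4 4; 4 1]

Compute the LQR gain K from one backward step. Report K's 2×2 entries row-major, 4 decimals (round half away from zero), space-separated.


BᵀP = [77.0000 17.0000; -58.7500 -13.0000]
S = R + BᵀPB = [1 0; 0 1/2] + [325.0000 -248.0000; -248.0000 189.2500] = [326.0000 -248.0000; -248.0000 189.7500]
BᵀPA = [-21.5000 111.0000; 16.3750 -84.7500]
K = S⁻¹·BᵀPA = [-0.0525 0.1248; 0.0176 -0.2835]
A−BK = [-0.2370 -0.3498; 1.0702 1.5917]
AᵀP(A−BK) = [0.1442 0.2010; 0.2010 0.3681]
P' = Q + AᵀP(A−BK) = [1.3942 -0.7990; -0.7990 1.3681]
tr(P') = 2.7623

-0.0525 0.1248 0.0176 -0.2835


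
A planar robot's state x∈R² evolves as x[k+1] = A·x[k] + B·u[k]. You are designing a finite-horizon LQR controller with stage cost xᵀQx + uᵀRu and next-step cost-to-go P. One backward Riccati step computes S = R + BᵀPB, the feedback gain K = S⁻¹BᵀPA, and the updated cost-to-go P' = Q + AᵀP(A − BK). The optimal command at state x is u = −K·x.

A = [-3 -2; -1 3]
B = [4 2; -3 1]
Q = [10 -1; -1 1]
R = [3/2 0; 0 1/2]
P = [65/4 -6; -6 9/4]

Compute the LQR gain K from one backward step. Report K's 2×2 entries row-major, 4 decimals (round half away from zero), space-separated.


-0.3436 -0.5213 -0.5322 -0.2683

BᵀP = [83.0000 -30.7500; 26.5000 -9.7500]
S = R + BᵀPB = [3/2 0; 0 1/2] + [424.2500 135.2500; 135.2500 43.2500] = [425.7500 135.2500; 135.2500 43.7500]
BᵀPA = [-218.2500 -258.2500; -69.7500 -82.2500]
K = S⁻¹·BᵀPA = [-0.3436 -0.5213; -0.5322 -0.2683]
A−BK = [-0.5614 0.6220; -1.4985 1.7043]
AᵀP(A−BK) = [0.3975 0.2526; 0.2526 0.5451]
P' = Q + AᵀP(A−BK) = [10.3975 -0.7474; -0.7474 1.5451]
tr(P') = 11.9426


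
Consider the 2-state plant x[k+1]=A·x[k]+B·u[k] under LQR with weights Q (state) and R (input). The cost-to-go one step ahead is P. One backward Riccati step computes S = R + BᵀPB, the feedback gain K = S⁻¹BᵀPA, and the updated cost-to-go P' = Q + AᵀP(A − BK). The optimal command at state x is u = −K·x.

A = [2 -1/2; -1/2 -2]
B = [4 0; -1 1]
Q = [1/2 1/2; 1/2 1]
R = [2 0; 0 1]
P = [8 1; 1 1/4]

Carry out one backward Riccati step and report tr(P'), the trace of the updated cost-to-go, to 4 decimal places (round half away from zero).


BᵀP = [31.0000 3.7500; 1.0000 0.2500]
S = R + BᵀPB = [2 0; 0 1] + [120.2500 3.7500; 3.7500 0.2500] = [122.2500 3.7500; 3.7500 1.2500]
BᵀPA = [60.1250 -23.0000; 1.8750 -1.0000]
K = S⁻¹·BᵀPA = [0.4910 -0.1802; 0.0270 -0.2595]
A−BK = [0.0360 0.2207; -0.0360 -1.9207]
AᵀP(A−BK) = [0.4910 -0.1802; -0.1802 0.5964]
P' = Q + AᵀP(A−BK) = [0.9910 0.3198; 0.3198 1.5964]
tr(P') = 2.5874

2.5874


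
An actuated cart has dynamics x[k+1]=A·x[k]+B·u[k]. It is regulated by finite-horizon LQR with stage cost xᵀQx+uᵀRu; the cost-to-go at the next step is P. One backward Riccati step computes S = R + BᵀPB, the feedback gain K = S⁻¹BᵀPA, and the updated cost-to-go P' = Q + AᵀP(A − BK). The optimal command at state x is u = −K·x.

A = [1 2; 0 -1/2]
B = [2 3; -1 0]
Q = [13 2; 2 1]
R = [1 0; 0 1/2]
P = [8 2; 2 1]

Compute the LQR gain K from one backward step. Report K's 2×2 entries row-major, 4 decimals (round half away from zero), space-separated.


0.0579 0.2583 0.2975 0.4711

BᵀP = [14.0000 3.0000; 24.0000 6.0000]
S = R + BᵀPB = [1 0; 0 1/2] + [25.0000 42.0000; 42.0000 72.0000] = [26.0000 42.0000; 42.0000 72.5000]
BᵀPA = [14.0000 26.5000; 24.0000 45.0000]
K = S⁻¹·BᵀPA = [0.0579 0.2583; 0.2975 0.4711]
A−BK = [-0.0083 0.0702; 0.0579 -0.2417]
AᵀP(A−BK) = [0.0496 0.0785; 0.0785 0.2076]
P' = Q + AᵀP(A−BK) = [13.0496 2.0785; 2.0785 1.2076]
tr(P') = 14.2572


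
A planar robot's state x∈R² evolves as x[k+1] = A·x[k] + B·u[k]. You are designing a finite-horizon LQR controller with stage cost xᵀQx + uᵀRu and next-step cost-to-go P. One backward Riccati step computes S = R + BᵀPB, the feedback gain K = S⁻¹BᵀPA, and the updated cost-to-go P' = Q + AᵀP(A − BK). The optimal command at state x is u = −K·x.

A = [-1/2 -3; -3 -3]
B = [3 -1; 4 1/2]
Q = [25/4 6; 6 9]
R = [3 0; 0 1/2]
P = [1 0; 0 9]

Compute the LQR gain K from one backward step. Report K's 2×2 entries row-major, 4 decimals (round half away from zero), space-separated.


BᵀP = [3.0000 36.0000; -1.0000 4.5000]
S = R + BᵀPB = [3 0; 0 1/2] + [153.0000 15.0000; 15.0000 3.2500] = [156.0000 15.0000; 15.0000 3.7500]
BᵀPA = [-109.5000 -117.0000; -13.0000 -10.5000]
K = S⁻¹·BᵀPA = [-0.5990 -0.7813; -1.0708 0.3250]
A−BK = [0.2260 -0.3313; -0.0688 -0.0375]
AᵀP(A−BK) = [1.7432 1.1781; 1.1781 2.0063]
P' = Q + AᵀP(A−BK) = [7.9932 7.1781; 7.1781 11.0063]
tr(P') = 18.9995

-0.5990 -0.7813 -1.0708 0.3250


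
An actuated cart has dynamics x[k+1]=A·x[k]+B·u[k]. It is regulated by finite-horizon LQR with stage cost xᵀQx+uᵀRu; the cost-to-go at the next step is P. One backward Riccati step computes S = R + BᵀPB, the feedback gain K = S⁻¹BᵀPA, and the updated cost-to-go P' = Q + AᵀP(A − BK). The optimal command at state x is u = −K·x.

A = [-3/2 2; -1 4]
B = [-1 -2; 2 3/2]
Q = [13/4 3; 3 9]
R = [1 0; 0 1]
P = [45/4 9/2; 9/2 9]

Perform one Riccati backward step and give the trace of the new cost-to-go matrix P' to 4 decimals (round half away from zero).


BᵀP = [-2.2500 13.5000; -15.7500 4.5000]
S = R + BᵀPB = [1 0; 0 1] + [29.2500 24.7500; 24.7500 38.2500] = [30.2500 24.7500; 24.7500 39.2500]
BᵀPA = [-10.1250 49.5000; 19.1250 -13.5000]
K = S⁻¹·BᵀPA = [-1.5150 3.9617; 1.4426 -2.8421]
A−BK = [-0.1298 0.2775; -0.1339 0.3397]
AᵀP(A−BK) = [4.8836 -11.2823; -11.2823 26.5263]
P' = Q + AᵀP(A−BK) = [8.1336 -8.2823; -8.2823 35.5263]
tr(P') = 43.6600

43.6600


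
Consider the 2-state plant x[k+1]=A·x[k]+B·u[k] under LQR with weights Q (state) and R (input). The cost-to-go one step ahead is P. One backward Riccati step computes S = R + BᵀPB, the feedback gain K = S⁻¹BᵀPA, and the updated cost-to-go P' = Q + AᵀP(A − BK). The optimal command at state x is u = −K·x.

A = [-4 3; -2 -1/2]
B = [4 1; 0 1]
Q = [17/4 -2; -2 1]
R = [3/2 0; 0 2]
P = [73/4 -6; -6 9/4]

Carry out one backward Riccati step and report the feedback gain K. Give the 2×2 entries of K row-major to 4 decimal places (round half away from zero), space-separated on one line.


-0.7763 0.7828 -0.3294 0.0256

BᵀP = [73.0000 -24.0000; 12.2500 -3.7500]
S = R + BᵀPB = [3/2 0; 0 2] + [292.0000 49.0000; 49.0000 8.5000] = [293.5000 49.0000; 49.0000 10.5000]
BᵀPA = [-244.0000 231.0000; -41.5000 38.6250]
K = S⁻¹·BᵀPA = [-0.7763 0.7828; -0.3294 0.0256]
A−BK = [-0.5652 -0.1567; -1.6706 -0.5256]
AᵀP(A−BK) = [1.8999 -0.6895; -0.6895 1.0018]
P' = Q + AᵀP(A−BK) = [6.1499 -2.6895; -2.6895 2.0018]
tr(P') = 8.1517


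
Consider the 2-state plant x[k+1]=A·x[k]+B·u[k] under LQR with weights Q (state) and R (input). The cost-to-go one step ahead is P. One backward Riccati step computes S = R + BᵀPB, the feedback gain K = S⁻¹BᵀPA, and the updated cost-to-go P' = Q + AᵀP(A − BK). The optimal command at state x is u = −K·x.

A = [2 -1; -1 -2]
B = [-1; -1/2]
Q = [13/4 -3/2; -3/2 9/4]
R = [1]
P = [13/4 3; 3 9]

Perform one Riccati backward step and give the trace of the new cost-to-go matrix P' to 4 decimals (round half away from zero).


BᵀP = [-4.7500 -7.5000]
S = R + BᵀPB = [1] + [8.5000] = [9.5000]
BᵀPA = [-2.0000 19.7500]
K = S⁻¹·BᵀPA = [-0.2105 2.0789]
A−BK = [1.7895 1.0789; -1.1053 -0.9605]
AᵀP(A−BK) = [9.5789 6.6579; 6.6579 10.1908]
P' = Q + AᵀP(A−BK) = [12.8289 5.1579; 5.1579 12.4408]
tr(P') = 25.2697

25.2697


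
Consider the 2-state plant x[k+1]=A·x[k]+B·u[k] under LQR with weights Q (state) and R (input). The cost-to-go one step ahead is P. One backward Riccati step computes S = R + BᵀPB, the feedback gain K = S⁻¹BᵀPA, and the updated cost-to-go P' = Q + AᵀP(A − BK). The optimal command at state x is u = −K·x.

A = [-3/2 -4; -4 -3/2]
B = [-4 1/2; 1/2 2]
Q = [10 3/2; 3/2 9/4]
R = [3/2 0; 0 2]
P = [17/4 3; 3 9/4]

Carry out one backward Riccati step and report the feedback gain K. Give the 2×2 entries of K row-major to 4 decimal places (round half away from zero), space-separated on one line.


0.7739 1.0659 -0.7395 -0.5567

BᵀP = [-15.5000 -10.8750; 8.1250 6.0000]
S = R + BᵀPB = [3/2 0; 0 2] + [56.5625 -29.5000; -29.5000 16.0625] = [58.0625 -29.5000; -29.5000 18.0625]
BᵀPA = [66.7500 78.3125; -36.1875 -41.5000]
K = S⁻¹·BᵀPA = [0.7739 1.0659; -0.7395 -0.5567]
A−BK = [1.9653 0.5420; -2.9078 -0.9195]
AᵀP(A−BK) = [3.1437 2.4544; 2.4544 2.4847]
P' = Q + AᵀP(A−BK) = [13.1437 3.9544; 3.9544 4.7347]
tr(P') = 17.8785


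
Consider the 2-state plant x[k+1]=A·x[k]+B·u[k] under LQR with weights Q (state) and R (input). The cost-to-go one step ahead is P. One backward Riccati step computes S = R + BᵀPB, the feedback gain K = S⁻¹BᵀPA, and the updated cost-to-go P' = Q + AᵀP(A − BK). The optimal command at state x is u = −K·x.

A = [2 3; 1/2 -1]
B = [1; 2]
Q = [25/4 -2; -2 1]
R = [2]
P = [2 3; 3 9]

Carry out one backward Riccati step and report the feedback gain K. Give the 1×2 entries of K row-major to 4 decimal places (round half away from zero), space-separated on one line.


0.5096 0.0577

BᵀP = [8.0000 21.0000]
S = R + BᵀPB = [2] + [50.0000] = [52.0000]
BᵀPA = [26.5000 3.0000]
K = S⁻¹·BᵀPA = [0.5096 0.0577]
A−BK = [1.4904 2.9423; -0.5192 -1.1154]
AᵀP(A−BK) = [2.7452 4.4712; 4.4712 8.8269]
P' = Q + AᵀP(A−BK) = [8.9952 2.4712; 2.4712 9.8269]
tr(P') = 18.8221


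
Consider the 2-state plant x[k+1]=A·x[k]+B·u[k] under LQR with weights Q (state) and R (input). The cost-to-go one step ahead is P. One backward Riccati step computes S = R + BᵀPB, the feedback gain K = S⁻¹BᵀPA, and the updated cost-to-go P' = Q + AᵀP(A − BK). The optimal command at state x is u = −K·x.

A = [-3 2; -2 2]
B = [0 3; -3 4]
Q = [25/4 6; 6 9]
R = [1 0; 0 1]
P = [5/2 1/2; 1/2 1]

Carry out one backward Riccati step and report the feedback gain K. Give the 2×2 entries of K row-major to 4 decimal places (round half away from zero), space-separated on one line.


BᵀP = [-1.5000 -3.0000; 9.5000 5.5000]
S = R + BᵀPB = [1 0; 0 1] + [9.0000 -16.5000; -16.5000 50.5000] = [10.0000 -16.5000; -16.5000 51.5000]
BᵀPA = [10.5000 -9.0000; -39.5000 30.0000]
K = S⁻¹·BᵀPA = [-0.4573 0.1298; -0.9135 0.6241]
A−BK = [-0.2595 0.1277; 0.2822 -0.1071]
AᵀP(A−BK) = [1.2183 -0.7106; -0.7106 0.4449]
P' = Q + AᵀP(A−BK) = [7.4683 5.2894; 5.2894 9.4449]
tr(P') = 16.9132

-0.4573 0.1298 -0.9135 0.6241


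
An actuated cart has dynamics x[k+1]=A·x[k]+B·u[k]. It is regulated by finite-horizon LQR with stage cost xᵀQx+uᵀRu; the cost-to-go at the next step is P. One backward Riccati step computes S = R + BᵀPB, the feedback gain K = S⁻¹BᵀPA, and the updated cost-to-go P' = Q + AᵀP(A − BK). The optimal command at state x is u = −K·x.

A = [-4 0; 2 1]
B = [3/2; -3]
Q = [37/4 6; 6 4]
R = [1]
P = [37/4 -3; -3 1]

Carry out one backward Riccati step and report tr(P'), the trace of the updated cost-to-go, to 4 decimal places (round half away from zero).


17.0868

BᵀP = [22.8750 -7.5000]
S = R + BᵀPB = [1] + [56.8125] = [57.8125]
BᵀPA = [-106.5000 -7.5000]
K = S⁻¹·BᵀPA = [-1.8422 -0.1297]
A−BK = [-1.2368 0.1946; -3.5265 0.6108]
AᵀP(A−BK) = [3.8097 0.1838; 0.1838 0.0270]
P' = Q + AᵀP(A−BK) = [13.0597 6.1838; 6.1838 4.0270]
tr(P') = 17.0868


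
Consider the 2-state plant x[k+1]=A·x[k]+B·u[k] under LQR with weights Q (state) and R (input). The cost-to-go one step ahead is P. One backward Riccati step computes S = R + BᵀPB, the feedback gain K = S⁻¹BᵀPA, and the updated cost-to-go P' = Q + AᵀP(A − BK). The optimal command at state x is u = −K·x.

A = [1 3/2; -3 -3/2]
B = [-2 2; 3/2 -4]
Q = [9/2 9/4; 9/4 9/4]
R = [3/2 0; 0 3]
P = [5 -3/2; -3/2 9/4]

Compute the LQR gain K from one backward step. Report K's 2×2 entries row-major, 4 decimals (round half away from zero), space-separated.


BᵀP = [-12.2500 6.3750; 16.0000 -12.0000]
S = R + BᵀPB = [3/2 0; 0 3] + [34.0625 -50.0000; -50.0000 80.0000] = [35.5625 -50.0000; -50.0000 83.0000]
BᵀPA = [-31.3750 -27.9375; 52.0000 42.0000]
K = S⁻¹·BᵀPA = [-0.0091 -0.4844; 0.6210 0.2142]
A−BK = [-0.2603 0.1027; -0.5023 0.0834]
AᵀP(A−BK) = [1.6712 0.2877; 0.2877 0.5324]
P' = Q + AᵀP(A−BK) = [6.1712 2.5377; 2.5377 2.7824]
tr(P') = 8.9536

-0.0091 -0.4844 0.6210 0.2142


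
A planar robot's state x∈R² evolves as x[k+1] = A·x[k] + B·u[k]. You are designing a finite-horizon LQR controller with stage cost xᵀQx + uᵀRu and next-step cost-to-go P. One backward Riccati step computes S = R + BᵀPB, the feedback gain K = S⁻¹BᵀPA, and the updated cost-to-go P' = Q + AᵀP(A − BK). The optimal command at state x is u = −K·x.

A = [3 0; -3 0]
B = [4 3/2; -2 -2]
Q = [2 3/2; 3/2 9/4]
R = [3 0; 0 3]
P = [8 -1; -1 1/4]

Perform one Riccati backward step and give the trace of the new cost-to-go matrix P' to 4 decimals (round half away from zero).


BᵀP = [34.0000 -4.5000; 14.0000 -2.0000]
S = R + BᵀPB = [3 0; 0 3] + [145.0000 60.0000; 60.0000 25.0000] = [148.0000 60.0000; 60.0000 28.0000]
BᵀPA = [115.5000 0.0000; 48.0000 0.0000]
K = S⁻¹·BᵀPA = [0.6507 0.0000; 0.3199 0.0000]
A−BK = [-0.0827 0.0000; -1.0588 0.0000]
AᵀP(A−BK) = [1.7371 0.0000; 0.0000 0.0000]
P' = Q + AᵀP(A−BK) = [3.7371 1.5000; 1.5000 2.2500]
tr(P') = 5.9871

5.9871


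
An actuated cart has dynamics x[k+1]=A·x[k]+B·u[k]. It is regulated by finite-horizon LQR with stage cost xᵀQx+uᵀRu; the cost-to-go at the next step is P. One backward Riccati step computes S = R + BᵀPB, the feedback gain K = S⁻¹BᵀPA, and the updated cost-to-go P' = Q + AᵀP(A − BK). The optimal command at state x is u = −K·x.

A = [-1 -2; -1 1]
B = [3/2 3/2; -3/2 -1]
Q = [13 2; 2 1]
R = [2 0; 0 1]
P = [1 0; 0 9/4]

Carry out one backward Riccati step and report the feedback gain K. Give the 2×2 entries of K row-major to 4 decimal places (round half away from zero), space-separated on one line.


BᵀP = [1.5000 -3.3750; 1.5000 -2.2500]
S = R + BᵀPB = [2 0; 0 1] + [7.3125 5.6250; 5.6250 4.5000] = [9.3125 5.6250; 5.6250 5.5000]
BᵀPA = [1.8750 -6.3750; 0.7500 -5.2500]
K = S⁻¹·BᵀPA = [0.3113 -0.2825; -0.1820 -0.6656]
A−BK = [-1.1939 -0.5778; -0.7151 -0.0894]
AᵀP(A−BK) = [2.8029 0.7789; 0.7789 0.9545]
P' = Q + AᵀP(A−BK) = [15.8029 2.7789; 2.7789 1.9545]
tr(P') = 17.7574

0.3113 -0.2825 -0.1820 -0.6656


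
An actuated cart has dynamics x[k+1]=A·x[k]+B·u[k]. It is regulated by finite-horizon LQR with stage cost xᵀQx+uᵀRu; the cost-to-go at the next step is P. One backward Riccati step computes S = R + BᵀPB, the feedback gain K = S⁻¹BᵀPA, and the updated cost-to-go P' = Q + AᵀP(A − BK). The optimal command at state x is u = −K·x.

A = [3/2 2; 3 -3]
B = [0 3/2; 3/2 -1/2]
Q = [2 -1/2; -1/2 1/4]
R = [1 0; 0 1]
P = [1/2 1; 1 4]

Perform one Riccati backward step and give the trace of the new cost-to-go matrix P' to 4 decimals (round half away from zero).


BᵀP = [1.5000 6.0000; 0.2500 -0.5000]
S = R + BᵀPB = [1 0; 0 1] + [9.0000 -0.7500; -0.7500 0.6250] = [10.0000 -0.7500; -0.7500 1.6250]
BᵀPA = [20.2500 -15.0000; -1.1250 2.0000]
K = S⁻¹·BᵀPA = [2.0438 -1.4582; 0.2510 0.5578]
A−BK = [1.1235 1.1633; 0.0598 -0.5339]
AᵀP(A−BK) = [5.0199 -2.8446; -2.8446 3.0120]
P' = Q + AᵀP(A−BK) = [7.0199 -3.3446; -3.3446 3.2620]
tr(P') = 10.2819

10.2819


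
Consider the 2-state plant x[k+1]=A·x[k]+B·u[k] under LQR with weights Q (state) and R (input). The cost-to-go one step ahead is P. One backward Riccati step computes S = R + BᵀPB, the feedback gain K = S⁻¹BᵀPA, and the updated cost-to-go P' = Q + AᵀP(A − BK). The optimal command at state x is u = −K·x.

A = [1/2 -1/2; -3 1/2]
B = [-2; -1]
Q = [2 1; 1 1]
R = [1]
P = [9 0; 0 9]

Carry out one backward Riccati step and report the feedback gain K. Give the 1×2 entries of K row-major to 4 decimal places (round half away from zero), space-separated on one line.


BᵀP = [-18.0000 -9.0000]
S = R + BᵀPB = [1] + [45.0000] = [46.0000]
BᵀPA = [18.0000 4.5000]
K = S⁻¹·BᵀPA = [0.3913 0.0978]
A−BK = [1.2826 -0.3043; -2.6087 0.5978]
AᵀP(A−BK) = [76.2065 -17.5109; -17.5109 4.0598]
P' = Q + AᵀP(A−BK) = [78.2065 -16.5109; -16.5109 5.0598]
tr(P') = 83.2663

0.3913 0.0978


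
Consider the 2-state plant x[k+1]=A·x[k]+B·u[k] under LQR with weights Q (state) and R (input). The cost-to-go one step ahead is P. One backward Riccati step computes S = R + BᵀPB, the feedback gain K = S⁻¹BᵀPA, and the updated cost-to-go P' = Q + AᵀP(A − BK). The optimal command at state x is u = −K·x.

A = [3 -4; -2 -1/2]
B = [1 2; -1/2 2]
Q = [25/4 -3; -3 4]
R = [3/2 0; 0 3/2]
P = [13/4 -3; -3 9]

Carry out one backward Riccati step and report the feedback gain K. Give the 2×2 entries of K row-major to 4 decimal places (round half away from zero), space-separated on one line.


BᵀP = [4.7500 -7.5000; 0.5000 12.0000]
S = R + BᵀPB = [3/2 0; 0 3/2] + [8.5000 -5.5000; -5.5000 25.0000] = [10.0000 -5.5000; -5.5000 26.5000]
BᵀPA = [29.2500 -15.2500; -22.5000 -8.0000]
K = S⁻¹·BᵀPA = [2.7748 -1.9089; -0.2732 -0.6981]
A−BK = [0.7716 -0.6949; -0.0663 -0.0583]
AᵀP(A−BK) = [13.9421 -9.3702; -9.3702 7.5539]
P' = Q + AᵀP(A−BK) = [20.1921 -12.3702; -12.3702 11.5539]
tr(P') = 31.7460

2.7748 -1.9089 -0.2732 -0.6981


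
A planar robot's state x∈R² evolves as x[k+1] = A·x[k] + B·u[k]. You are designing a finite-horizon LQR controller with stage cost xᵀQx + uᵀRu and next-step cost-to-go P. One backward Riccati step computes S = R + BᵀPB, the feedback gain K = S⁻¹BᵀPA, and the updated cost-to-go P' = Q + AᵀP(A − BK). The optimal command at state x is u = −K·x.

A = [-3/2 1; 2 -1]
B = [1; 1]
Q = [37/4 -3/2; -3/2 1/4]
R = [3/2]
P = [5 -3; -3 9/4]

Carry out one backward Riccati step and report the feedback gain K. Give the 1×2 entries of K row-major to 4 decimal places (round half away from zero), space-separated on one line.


BᵀP = [2.0000 -0.7500]
S = R + BᵀPB = [3/2] + [1.2500] = [2.7500]
BᵀPA = [-4.5000 2.7500]
K = S⁻¹·BᵀPA = [-1.6364 1.0000]
A−BK = [0.1364 0.0000; 3.6364 -2.0000]
AᵀP(A−BK) = [30.8864 -18.0000; -18.0000 10.5000]
P' = Q + AᵀP(A−BK) = [40.1364 -19.5000; -19.5000 10.7500]
tr(P') = 50.8864

-1.6364 1.0000


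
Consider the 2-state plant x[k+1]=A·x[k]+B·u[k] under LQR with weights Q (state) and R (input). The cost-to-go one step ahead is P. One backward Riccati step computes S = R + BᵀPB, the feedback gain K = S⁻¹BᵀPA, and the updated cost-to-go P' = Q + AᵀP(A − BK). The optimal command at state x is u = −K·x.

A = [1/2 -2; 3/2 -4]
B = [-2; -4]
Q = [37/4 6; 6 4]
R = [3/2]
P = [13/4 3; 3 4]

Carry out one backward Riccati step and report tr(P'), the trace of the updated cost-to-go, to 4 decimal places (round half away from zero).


BᵀP = [-18.5000 -22.0000]
S = R + BᵀPB = [3/2] + [125.0000] = [126.5000]
BᵀPA = [-42.2500 125.0000]
K = S⁻¹·BᵀPA = [-0.3340 0.9881]
A−BK = [-0.1680 -0.0237; 0.1640 -0.0474]
AᵀP(A−BK) = [0.2013 -0.5010; -0.5010 1.4822]
P' = Q + AᵀP(A−BK) = [9.4513 5.4990; 5.4990 5.4822]
tr(P') = 14.9335

14.9335


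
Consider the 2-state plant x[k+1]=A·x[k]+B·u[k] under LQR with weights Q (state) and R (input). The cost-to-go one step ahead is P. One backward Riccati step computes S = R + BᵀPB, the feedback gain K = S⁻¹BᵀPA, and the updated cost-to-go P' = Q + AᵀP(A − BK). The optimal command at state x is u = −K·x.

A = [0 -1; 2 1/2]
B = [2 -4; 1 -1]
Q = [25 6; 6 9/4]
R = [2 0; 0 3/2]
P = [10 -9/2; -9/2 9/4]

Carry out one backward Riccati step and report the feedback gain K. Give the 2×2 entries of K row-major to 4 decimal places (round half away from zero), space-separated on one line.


0.0523 -0.0492 0.2692 0.3182

BᵀP = [15.5000 -6.7500; -35.5000 15.7500]
S = R + BᵀPB = [2 0; 0 3/2] + [24.2500 -55.2500; -55.2500 126.2500] = [26.2500 -55.2500; -55.2500 127.7500]
BᵀPA = [-13.5000 -18.8750; 31.5000 43.3750]
K = S⁻¹·BᵀPA = [0.0523 -0.0492; 0.2692 0.3182]
A−BK = [0.9722 0.3714; 2.2169 0.8675]
AᵀP(A−BK) = [1.2264 0.5609; 0.5609 0.3297]
P' = Q + AᵀP(A−BK) = [26.2264 6.5609; 6.5609 2.5797]
tr(P') = 28.8061


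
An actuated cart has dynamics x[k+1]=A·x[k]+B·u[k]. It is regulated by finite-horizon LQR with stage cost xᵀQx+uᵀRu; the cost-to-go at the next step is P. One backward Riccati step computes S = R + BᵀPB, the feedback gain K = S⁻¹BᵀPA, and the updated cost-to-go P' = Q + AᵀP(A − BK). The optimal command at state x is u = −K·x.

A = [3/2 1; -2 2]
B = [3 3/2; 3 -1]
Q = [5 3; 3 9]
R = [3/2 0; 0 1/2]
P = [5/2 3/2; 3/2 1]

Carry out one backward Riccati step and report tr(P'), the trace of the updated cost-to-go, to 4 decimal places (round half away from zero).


BᵀP = [12.0000 7.5000; 2.2500 1.2500]
S = R + BᵀPB = [3/2 0; 0 1/2] + [58.5000 10.5000; 10.5000 2.1250] = [60.0000 10.5000; 10.5000 2.6250]
BᵀPA = [3.0000 27.0000; 0.8750 4.7500]
K = S⁻¹·BᵀPA = [-0.0278 0.4444; 0.4444 0.0317]
A−BK = [0.9167 -0.3810; -1.4722 0.6984]
AᵀP(A−BK) = [0.3194 -0.1111; -0.1111 0.3492]
P' = Q + AᵀP(A−BK) = [5.3194 2.8889; 2.8889 9.3492]
tr(P') = 14.6687

14.6687


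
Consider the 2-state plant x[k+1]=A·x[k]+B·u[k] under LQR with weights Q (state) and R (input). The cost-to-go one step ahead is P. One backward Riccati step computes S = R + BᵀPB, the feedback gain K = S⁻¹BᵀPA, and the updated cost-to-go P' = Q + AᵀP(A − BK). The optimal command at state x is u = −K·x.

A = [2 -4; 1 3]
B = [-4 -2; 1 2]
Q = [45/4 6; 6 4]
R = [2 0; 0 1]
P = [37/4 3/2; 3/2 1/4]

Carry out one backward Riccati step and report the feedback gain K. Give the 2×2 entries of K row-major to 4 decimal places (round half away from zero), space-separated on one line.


-0.4104 0.6519 -0.3364 0.5818

BᵀP = [-35.5000 -5.7500; -15.5000 -2.5000]
S = R + BᵀPB = [2 0; 0 1] + [136.2500 59.5000; 59.5000 26.0000] = [138.2500 59.5000; 59.5000 27.0000]
BᵀPA = [-76.7500 124.7500; -33.5000 54.5000]
K = S⁻¹·BᵀPA = [-0.4104 0.6519; -0.3364 0.5818]
A−BK = [-0.3143 -0.2286; 2.0831 1.1844]
AᵀP(A−BK) = [0.4844 -0.7221; -0.7221 1.2104]
P' = Q + AᵀP(A−BK) = [11.7344 5.2779; 5.2779 5.2104]
tr(P') = 16.9448


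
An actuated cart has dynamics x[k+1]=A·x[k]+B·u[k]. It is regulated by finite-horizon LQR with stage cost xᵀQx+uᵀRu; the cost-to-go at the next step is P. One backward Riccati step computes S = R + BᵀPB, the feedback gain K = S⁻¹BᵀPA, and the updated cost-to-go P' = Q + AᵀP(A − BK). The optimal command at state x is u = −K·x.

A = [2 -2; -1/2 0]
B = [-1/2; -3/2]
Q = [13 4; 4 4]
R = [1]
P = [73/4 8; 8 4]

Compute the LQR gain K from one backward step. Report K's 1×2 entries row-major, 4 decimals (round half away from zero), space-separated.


BᵀP = [-21.1250 -10.0000]
S = R + BᵀPB = [1] + [25.5625] = [26.5625]
BᵀPA = [-37.2500 42.2500]
K = S⁻¹·BᵀPA = [-1.4024 1.5906]
A−BK = [1.2988 -1.2047; -2.6035 2.3859]
AᵀP(A−BK) = [5.7624 -5.7506; -5.7506 5.7976]
P' = Q + AᵀP(A−BK) = [18.7624 -1.7506; -1.7506 9.7976]
tr(P') = 28.5600

-1.4024 1.5906


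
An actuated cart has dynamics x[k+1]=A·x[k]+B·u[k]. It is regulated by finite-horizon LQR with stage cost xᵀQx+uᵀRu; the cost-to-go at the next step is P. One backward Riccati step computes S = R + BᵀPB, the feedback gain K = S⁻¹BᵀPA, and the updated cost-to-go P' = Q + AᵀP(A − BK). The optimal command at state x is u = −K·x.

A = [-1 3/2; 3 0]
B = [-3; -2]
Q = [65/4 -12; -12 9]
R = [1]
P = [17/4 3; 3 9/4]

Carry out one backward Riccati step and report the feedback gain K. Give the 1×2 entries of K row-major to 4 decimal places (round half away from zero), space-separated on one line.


-0.2582 -0.3338

BᵀP = [-18.7500 -13.5000]
S = R + BᵀPB = [1] + [83.2500] = [84.2500]
BᵀPA = [-21.7500 -28.1250]
K = S⁻¹·BᵀPA = [-0.2582 -0.3338]
A−BK = [-1.7745 0.4985; 2.4837 -0.6677]
AᵀP(A−BK) = [0.8850 -0.1358; -0.1358 0.1736]
P' = Q + AᵀP(A−BK) = [17.1350 -12.1358; -12.1358 9.1736]
tr(P') = 26.3086


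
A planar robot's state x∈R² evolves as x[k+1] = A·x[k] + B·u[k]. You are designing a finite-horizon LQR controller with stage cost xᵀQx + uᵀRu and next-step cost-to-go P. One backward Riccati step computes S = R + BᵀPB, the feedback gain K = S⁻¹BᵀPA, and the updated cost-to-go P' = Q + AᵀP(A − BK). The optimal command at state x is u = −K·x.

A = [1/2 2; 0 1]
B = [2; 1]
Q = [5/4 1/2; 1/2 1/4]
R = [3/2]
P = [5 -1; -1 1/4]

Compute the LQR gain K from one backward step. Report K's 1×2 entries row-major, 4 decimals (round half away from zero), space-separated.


BᵀP = [9.0000 -1.7500]
S = R + BᵀPB = [3/2] + [16.2500] = [17.7500]
BᵀPA = [4.5000 16.2500]
K = S⁻¹·BᵀPA = [0.2535 0.9155]
A−BK = [-0.0070 0.1690; -0.2535 0.0845]
AᵀP(A−BK) = [0.1092 0.3803; 0.3803 1.3732]
P' = Q + AᵀP(A−BK) = [1.3592 0.8803; 0.8803 1.6232]
tr(P') = 2.9824

0.2535 0.9155


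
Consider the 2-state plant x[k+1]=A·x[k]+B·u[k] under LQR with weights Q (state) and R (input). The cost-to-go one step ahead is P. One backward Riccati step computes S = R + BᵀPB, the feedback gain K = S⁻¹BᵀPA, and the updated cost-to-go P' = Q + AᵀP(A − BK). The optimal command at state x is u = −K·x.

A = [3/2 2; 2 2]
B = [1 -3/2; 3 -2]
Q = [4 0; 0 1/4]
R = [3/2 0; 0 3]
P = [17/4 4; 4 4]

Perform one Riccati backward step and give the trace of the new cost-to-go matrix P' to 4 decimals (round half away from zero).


6.3511

BᵀP = [16.2500 16.0000; -14.3750 -14.0000]
S = R + BᵀPB = [3/2 0; 0 3] + [64.2500 -56.3750; -56.3750 49.5625] = [65.7500 -56.3750; -56.3750 52.5625]
BᵀPA = [56.3750 64.5000; -49.5625 -56.7500]
K = S⁻¹·BᵀPA = [0.6087 0.6874; -0.2901 -0.3424]
A−BK = [0.4562 0.7990; -0.4063 -0.7470]
AᵀP(A−BK) = [0.8702 1.0271; 1.0271 1.2309]
P' = Q + AᵀP(A−BK) = [4.8702 1.0271; 1.0271 1.4809]
tr(P') = 6.3511


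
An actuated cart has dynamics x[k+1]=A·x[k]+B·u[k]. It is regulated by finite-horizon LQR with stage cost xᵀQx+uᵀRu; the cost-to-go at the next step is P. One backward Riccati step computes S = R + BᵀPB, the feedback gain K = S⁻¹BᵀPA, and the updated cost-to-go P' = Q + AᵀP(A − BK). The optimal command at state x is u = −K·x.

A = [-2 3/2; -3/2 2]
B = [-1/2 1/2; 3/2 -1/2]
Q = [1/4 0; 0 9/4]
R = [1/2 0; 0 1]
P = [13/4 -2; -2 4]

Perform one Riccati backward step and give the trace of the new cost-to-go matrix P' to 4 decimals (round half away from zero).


17.8131

BᵀP = [-4.6250 7.0000; 2.6250 -3.0000]
S = R + BᵀPB = [1/2 0; 0 1] + [12.8125 -5.8125; -5.8125 2.8125] = [13.3125 -5.8125; -5.8125 3.8125]
BᵀPA = [-1.2500 7.0625; -0.7500 -2.0625]
K = S⁻¹·BᵀPA = [-0.5378 0.8803; -1.0166 0.8011]
A−BK = [-1.7606 1.5396; -1.2017 1.0801]
AᵀP(A−BK) = [8.5654 -7.5488; -7.5488 6.7477]
P' = Q + AᵀP(A−BK) = [8.8154 -7.5488; -7.5488 8.9977]
tr(P') = 17.8131


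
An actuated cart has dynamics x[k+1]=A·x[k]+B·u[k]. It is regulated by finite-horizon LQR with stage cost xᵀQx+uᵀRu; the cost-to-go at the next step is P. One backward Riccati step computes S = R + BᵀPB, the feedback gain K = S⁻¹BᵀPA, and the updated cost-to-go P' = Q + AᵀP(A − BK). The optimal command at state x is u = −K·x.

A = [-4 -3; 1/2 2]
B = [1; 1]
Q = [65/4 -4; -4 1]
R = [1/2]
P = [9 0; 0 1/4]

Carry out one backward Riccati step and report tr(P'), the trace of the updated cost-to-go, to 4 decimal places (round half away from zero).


39.2853

BᵀP = [9.0000 0.2500]
S = R + BᵀPB = [1/2] + [9.2500] = [9.7500]
BᵀPA = [-35.8750 -26.5000]
K = S⁻¹·BᵀPA = [-3.6795 -2.7179]
A−BK = [-0.3205 -0.2821; 4.1795 4.7179]
AᵀP(A−BK) = [12.0609 10.7436; 10.7436 9.9744]
P' = Q + AᵀP(A−BK) = [28.3109 6.7436; 6.7436 10.9744]
tr(P') = 39.2853


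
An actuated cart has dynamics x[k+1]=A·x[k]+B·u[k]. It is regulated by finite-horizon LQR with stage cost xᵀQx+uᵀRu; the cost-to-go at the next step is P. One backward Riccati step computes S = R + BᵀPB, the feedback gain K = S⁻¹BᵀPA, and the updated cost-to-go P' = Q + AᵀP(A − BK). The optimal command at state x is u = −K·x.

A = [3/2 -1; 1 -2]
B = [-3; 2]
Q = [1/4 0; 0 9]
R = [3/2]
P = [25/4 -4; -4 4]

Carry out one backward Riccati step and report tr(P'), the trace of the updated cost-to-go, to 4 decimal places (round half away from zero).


16.7939

BᵀP = [-26.7500 20.0000]
S = R + BᵀPB = [3/2] + [120.2500] = [121.7500]
BᵀPA = [-20.1250 -13.2500]
K = S⁻¹·BᵀPA = [-0.1653 -0.1088]
A−BK = [1.0041 -1.3265; 1.3306 -1.7823]
AᵀP(A−BK) = [2.7359 -3.5652; -3.5652 4.8080]
P' = Q + AᵀP(A−BK) = [2.9859 -3.5652; -3.5652 13.8080]
tr(P') = 16.7939


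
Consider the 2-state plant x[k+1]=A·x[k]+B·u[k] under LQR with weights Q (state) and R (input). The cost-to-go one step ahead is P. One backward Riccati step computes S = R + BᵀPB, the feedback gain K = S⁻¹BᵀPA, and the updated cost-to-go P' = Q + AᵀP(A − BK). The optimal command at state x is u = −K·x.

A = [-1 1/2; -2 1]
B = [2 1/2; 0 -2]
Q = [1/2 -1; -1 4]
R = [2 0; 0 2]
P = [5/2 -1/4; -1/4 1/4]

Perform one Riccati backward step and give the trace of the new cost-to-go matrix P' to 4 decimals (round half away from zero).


5.7794

BᵀP = [5.0000 -0.5000; 1.7500 -0.6250]
S = R + BᵀPB = [2 0; 0 2] + [10.0000 3.5000; 3.5000 2.1250] = [12.0000 3.5000; 3.5000 4.1250]
BᵀPA = [-4.0000 2.0000; -0.5000 0.2500]
K = S⁻¹·BᵀPA = [-0.3960 0.1980; 0.2148 -0.1074]
A−BK = [-0.3154 0.1577; -1.5705 0.7852]
AᵀP(A−BK) = [1.0235 -0.5117; -0.5117 0.2559]
P' = Q + AᵀP(A−BK) = [1.5235 -1.5117; -1.5117 4.2559]
tr(P') = 5.7794


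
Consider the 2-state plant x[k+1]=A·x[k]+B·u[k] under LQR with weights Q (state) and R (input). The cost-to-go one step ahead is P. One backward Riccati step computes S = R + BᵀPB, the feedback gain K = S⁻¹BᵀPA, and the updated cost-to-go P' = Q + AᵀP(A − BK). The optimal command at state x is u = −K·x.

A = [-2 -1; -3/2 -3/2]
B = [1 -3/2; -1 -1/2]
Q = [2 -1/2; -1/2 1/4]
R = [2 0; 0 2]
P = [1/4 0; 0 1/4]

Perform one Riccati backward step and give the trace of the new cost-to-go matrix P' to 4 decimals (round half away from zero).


4.1563

BᵀP = [0.2500 -0.2500; -0.3750 -0.1250]
S = R + BᵀPB = [2 0; 0 2] + [0.5000 -0.2500; -0.2500 0.6250] = [2.5000 -0.2500; -0.2500 2.6250]
BᵀPA = [-0.1250 0.1250; 0.9375 0.5625]
K = S⁻¹·BᵀPA = [-0.0144 0.0721; 0.3558 0.2212]
A−BK = [-1.4519 -0.7404; -1.3365 -1.3173]
AᵀP(A−BK) = [1.2272 0.8642; 0.8642 0.6791]
P' = Q + AᵀP(A−BK) = [3.2272 0.3642; 0.3642 0.9291]
tr(P') = 4.1563


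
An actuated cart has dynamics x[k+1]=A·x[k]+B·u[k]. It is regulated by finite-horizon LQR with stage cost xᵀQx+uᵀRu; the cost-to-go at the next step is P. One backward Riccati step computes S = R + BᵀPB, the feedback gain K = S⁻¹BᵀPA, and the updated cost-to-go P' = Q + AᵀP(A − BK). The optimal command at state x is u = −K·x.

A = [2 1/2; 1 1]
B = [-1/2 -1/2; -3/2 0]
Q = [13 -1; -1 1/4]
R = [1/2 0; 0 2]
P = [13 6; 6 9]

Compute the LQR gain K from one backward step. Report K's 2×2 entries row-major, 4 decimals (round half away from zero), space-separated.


-1.1077 -0.6969 -1.4125 -0.1618

BᵀP = [-15.5000 -16.5000; -6.5000 -3.0000]
S = R + BᵀPB = [1/2 0; 0 2] + [32.5000 7.7500; 7.7500 3.2500] = [33.0000 7.7500; 7.7500 5.2500]
BᵀPA = [-47.5000 -24.2500; -16.0000 -6.2500]
K = S⁻¹·BᵀPA = [-1.1077 -0.6969; -1.4125 -0.1618]
A−BK = [0.7399 0.0707; -0.6615 -0.0453]
AᵀP(A−BK) = [9.7858 1.3109; 1.3109 0.3401]
P' = Q + AᵀP(A−BK) = [22.7858 0.3109; 0.3109 0.5901]
tr(P') = 23.3759


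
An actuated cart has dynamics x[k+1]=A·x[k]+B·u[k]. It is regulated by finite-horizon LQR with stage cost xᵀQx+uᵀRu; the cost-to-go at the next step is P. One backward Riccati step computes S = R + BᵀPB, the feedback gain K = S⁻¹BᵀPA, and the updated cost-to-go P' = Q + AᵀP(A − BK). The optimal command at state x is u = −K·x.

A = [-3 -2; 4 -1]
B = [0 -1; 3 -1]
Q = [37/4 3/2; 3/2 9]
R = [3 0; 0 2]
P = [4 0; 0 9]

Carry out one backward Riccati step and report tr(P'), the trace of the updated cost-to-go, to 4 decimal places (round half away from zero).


BᵀP = [0.0000 27.0000; -4.0000 -9.0000]
S = R + BᵀPB = [3 0; 0 2] + [81.0000 -27.0000; -27.0000 13.0000] = [84.0000 -27.0000; -27.0000 15.0000]
BᵀPA = [108.0000 -27.0000; -24.0000 17.0000]
K = S⁻¹·BᵀPA = [1.8305 0.1017; 1.6949 1.3164]
A−BK = [-1.3051 -0.6836; 0.2034 0.0113]
AᵀP(A−BK) = [22.9831 8.6102; 8.6102 5.3672]
P' = Q + AᵀP(A−BK) = [32.2331 10.1102; 10.1102 14.3672]
tr(P') = 46.6003

46.6003


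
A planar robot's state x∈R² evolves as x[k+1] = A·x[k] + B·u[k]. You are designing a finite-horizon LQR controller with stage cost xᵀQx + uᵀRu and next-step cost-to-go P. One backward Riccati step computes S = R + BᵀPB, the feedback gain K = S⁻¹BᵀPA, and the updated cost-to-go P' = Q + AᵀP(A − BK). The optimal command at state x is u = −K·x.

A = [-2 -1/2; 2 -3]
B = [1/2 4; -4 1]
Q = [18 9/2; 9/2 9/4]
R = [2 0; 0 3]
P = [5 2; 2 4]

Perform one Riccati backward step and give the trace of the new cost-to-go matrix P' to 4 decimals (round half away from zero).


BᵀP = [-5.5000 -15.0000; 22.0000 12.0000]
S = R + BᵀPB = [2 0; 0 3] + [57.2500 -37.0000; -37.0000 100.0000] = [59.2500 -37.0000; -37.0000 103.0000]
BᵀPA = [-19.0000 47.7500; -20.0000 -47.0000]
K = S⁻¹·BᵀPA = [-0.5697 0.6716; -0.3988 -0.2151]
A−BK = [-0.1198 0.0244; 0.1199 -0.0985]
AᵀP(A−BK) = [1.1982 -0.5404; -0.5404 1.0730]
P' = Q + AᵀP(A−BK) = [19.1982 3.9596; 3.9596 3.3230]
tr(P') = 22.5212

22.5212
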